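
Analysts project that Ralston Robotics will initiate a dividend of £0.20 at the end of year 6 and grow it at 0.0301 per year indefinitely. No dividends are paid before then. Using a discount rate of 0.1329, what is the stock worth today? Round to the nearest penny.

Deferred-dividend DDM. At t=5 the remaining stream is a growing perpetuity with first payment D_6 = 0.20.
V_5 = D_6/(r−g) = 0.20/(0.1329−0.0301) = 1.9455
P₀ = V_5/(1+r)^5 = 1.9455/(1+0.1329)^5 = 1.0425

£1.04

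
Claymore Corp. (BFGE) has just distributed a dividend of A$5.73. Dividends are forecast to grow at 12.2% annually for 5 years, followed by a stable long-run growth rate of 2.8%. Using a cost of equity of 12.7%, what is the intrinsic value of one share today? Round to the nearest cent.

Two-stage DDM. Project D₁…D_5 at 0.122, terminal growth 0.028, discount at r = 0.127.
D_1 = 6.4291
D_2 = 7.2134
D_3 = 8.0934
D_4 = 9.0808
D_5 = 10.1887
Terminal value at t=5: TV = D_6/(r−g) = 10.4740/(0.127−0.028) = 105.7978
P₀ = 6.4291/(1+0.127)^1 + 7.2134/(1+0.127)^2 + 8.0934/(1+0.127)^3 + 9.0808/(1+0.127)^4 + 10.1887/(1+0.127)^5 + 105.7978/(1+0.127)^5 = 86.4621

A$86.46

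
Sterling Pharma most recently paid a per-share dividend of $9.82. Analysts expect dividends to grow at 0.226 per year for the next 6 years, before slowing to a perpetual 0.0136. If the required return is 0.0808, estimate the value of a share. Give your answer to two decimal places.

$409.29

Two-stage DDM. Project D₁…D_6 at 0.226, terminal growth 0.0136, discount at r = 0.0808.
D_1 = 12.0393
D_2 = 14.7602
D_3 = 18.0960
D_4 = 22.1857
D_5 = 27.1997
D_6 = 33.3468
Terminal value at t=6: TV = D_7/(r−g) = 33.8003/(0.0808−0.0136) = 502.9811
P₀ = 12.0393/(1+0.0808)^1 + 14.7602/(1+0.0808)^2 + 18.0960/(1+0.0808)^3 + 22.1857/(1+0.0808)^4 + 27.1997/(1+0.0808)^5 + 33.3468/(1+0.0808)^6 + 502.9811/(1+0.0808)^6 = 409.2898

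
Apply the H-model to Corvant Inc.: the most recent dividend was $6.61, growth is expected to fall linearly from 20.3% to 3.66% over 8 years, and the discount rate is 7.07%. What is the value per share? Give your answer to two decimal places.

H-model: P₀ = D₀[(1+g_L) + H(g_S−g_L)]/(r−g_L), with H = 8/2 = 4.
P₀ = 6.61 × [(1+0.0366) + 4×(0.203−0.0366)] / (0.0707−0.0366)
   = 6.61 × 1.7022 / 0.0341 = 329.9572

$329.96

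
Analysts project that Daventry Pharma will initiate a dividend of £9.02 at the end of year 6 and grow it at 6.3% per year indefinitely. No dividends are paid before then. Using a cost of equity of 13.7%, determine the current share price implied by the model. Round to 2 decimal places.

£64.15

Deferred-dividend DDM. At t=5 the remaining stream is a growing perpetuity with first payment D_6 = 9.02.
V_5 = D_6/(r−g) = 9.02/(0.137−0.063) = 121.8919
P₀ = V_5/(1+r)^5 = 121.8919/(1+0.137)^5 = 64.1464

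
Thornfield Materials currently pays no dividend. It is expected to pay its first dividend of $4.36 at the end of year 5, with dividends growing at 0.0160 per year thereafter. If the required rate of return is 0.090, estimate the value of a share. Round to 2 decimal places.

$41.74

Deferred-dividend DDM. At t=4 the remaining stream is a growing perpetuity with first payment D_5 = 4.36.
V_4 = D_5/(r−g) = 4.36/(0.09−0.016) = 58.9189
P₀ = V_4/(1+r)^4 = 58.9189/(1+0.09)^4 = 41.7396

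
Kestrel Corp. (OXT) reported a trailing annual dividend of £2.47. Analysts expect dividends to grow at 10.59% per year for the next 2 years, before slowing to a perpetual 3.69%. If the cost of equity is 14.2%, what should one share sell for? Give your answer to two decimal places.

Two-stage DDM. Project D₁…D_2 at 0.1059, terminal growth 0.0369, discount at r = 0.142.
D_1 = 2.7316
D_2 = 3.0208
Terminal value at t=2: TV = D_3/(r−g) = 3.1323/(0.142−0.0369) = 29.8032
P₀ = 2.7316/(1+0.142)^1 + 3.0208/(1+0.142)^2 + 29.8032/(1+0.142)^2 = 27.5606

£27.56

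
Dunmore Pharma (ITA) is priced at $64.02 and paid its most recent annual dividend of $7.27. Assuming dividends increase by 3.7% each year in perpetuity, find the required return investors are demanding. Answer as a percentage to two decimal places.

Rearranging the constant-growth DDM: r = D₁/P₀ + g.
D₁ = 7.27 × (1 + 0.037) = 7.5390.
r = 7.5390 / 64.02 + 0.037 = 0.11776 + 0.037 = 0.15476

15.48%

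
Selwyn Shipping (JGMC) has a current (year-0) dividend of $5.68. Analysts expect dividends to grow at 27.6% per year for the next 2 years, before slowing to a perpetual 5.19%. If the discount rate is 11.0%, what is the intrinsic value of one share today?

Two-stage DDM. Project D₁…D_2 at 0.276, terminal growth 0.0519, discount at r = 0.11.
D_1 = 7.2477
D_2 = 9.2480
Terminal value at t=2: TV = D_3/(r−g) = 9.7280/(0.11−0.0519) = 167.4357
P₀ = 7.2477/(1+0.11)^1 + 9.2480/(1+0.11)^2 + 167.4357/(1+0.11)^2 = 149.9299

$149.93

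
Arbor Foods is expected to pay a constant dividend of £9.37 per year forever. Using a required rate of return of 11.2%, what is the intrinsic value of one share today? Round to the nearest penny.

Zero-growth DDM (perpetuity): P₀ = D/r = 9.37 / 0.112 = 83.6607

£83.66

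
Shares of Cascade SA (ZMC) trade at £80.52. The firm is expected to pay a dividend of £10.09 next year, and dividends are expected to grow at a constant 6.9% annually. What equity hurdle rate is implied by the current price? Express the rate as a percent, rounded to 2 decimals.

Rearranging the constant-growth DDM: r = D₁/P₀ + g.
r = 10.0900 / 80.52 + 0.069 = 0.12531 + 0.069 = 0.19431

19.43%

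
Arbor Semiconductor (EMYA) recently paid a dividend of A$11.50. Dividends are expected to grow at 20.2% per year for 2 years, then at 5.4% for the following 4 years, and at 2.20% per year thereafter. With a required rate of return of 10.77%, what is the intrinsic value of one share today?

Three-stage DDM. Project D₁…D_6; terminal Gordon value at t=6 with g = 0.022; discount at r = 0.1077.
D_1 = 13.8230
D_2 = 16.6152
D_3 = 17.5125
D_4 = 18.4581
D_5 = 19.4549
D_6 = 20.5054
TV_6 = 20.9566/(0.1077−0.022) = 244.5340
P₀ = Σ Dₜ/(1+r)ᵗ + TV_6/(1+r)^6 = 206.3069

A$206.31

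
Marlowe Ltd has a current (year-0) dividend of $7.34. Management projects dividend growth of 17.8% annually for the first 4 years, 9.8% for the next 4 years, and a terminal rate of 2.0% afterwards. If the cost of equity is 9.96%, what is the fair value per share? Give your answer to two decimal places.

Three-stage DDM. Project D₁…D_8; terminal Gordon value at t=8 with g = 0.02; discount at r = 0.0996.
D_1 = 8.6465
D_2 = 10.1856
D_3 = 11.9986
D_4 = 14.1344
D_5 = 15.5196
D_6 = 17.0405
D_7 = 18.7105
D_8 = 20.5441
TV_8 = 20.9550/(0.0996−0.02) = 263.2532
P₀ = Σ Dₜ/(1+r)ᵗ + TV_8/(1+r)^8 = 196.6790

$196.68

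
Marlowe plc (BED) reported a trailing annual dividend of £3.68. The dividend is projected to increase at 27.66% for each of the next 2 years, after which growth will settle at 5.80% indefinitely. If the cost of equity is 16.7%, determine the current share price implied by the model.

£51.17

Two-stage DDM. Project D₁…D_2 at 0.2766, terminal growth 0.058, discount at r = 0.167.
D_1 = 4.6979
D_2 = 5.9973
Terminal value at t=2: TV = D_3/(r−g) = 6.3452/(0.167−0.058) = 58.2126
P₀ = 4.6979/(1+0.167)^1 + 5.9973/(1+0.167)^2 + 58.2126/(1+0.167)^2 = 51.1733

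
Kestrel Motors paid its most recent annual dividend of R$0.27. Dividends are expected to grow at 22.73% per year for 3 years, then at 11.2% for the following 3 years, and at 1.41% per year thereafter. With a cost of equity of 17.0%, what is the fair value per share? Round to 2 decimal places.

Three-stage DDM. Project D₁…D_6; terminal Gordon value at t=6 with g = 0.0141; discount at r = 0.17.
D_1 = 0.3314
D_2 = 0.4067
D_3 = 0.4991
D_4 = 0.5550
D_5 = 0.6172
D_6 = 0.6863
TV_6 = 0.6960/(0.17−0.0141) = 4.4644
P₀ = Σ Dₜ/(1+r)ᵗ + TV_6/(1+r)^6 = 3.4776

R$3.48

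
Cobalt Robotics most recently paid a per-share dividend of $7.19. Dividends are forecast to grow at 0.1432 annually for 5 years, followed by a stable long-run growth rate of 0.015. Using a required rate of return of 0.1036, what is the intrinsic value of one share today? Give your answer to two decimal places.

Two-stage DDM. Project D₁…D_5 at 0.1432, terminal growth 0.015, discount at r = 0.1036.
D_1 = 8.2196
D_2 = 9.3967
D_3 = 10.7423
D_4 = 12.2805
D_5 = 14.0391
Terminal value at t=5: TV = D_6/(r−g) = 14.2497/(0.1036−0.015) = 160.8319
P₀ = 8.2196/(1+0.1036)^1 + 9.3967/(1+0.1036)^2 + 10.7423/(1+0.1036)^3 + 12.2805/(1+0.1036)^4 + 14.0391/(1+0.1036)^5 + 160.8319/(1+0.1036)^5 = 138.2559

$138.26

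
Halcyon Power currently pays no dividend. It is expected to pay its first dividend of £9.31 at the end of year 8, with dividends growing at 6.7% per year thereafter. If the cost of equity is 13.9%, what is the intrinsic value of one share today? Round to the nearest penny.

Deferred-dividend DDM. At t=7 the remaining stream is a growing perpetuity with first payment D_8 = 9.31.
V_7 = D_8/(r−g) = 9.31/(0.139−0.067) = 129.3056
P₀ = V_7/(1+r)^7 = 129.3056/(1+0.139)^7 = 51.9937

£51.99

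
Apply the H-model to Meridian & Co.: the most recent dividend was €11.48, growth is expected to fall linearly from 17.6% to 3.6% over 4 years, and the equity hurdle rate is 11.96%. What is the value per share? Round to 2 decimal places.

€180.71

H-model: P₀ = D₀[(1+g_L) + H(g_S−g_L)]/(r−g_L), with H = 4/2 = 2.
P₀ = 11.48 × [(1+0.036) + 2×(0.176−0.036)] / (0.1196−0.036)
   = 11.48 × 1.3160 / 0.0836 = 180.7139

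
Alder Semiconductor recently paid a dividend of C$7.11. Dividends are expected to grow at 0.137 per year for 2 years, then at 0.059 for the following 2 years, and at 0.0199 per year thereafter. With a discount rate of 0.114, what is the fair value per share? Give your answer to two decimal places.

C$100.94

Three-stage DDM. Project D₁…D_4; terminal Gordon value at t=4 with g = 0.0199; discount at r = 0.114.
D_1 = 8.0841
D_2 = 9.1916
D_3 = 9.7339
D_4 = 10.3082
TV_4 = 10.5133/(0.114−0.0199) = 111.7250
P₀ = Σ Dₜ/(1+r)ᵗ + TV_4/(1+r)^4 = 100.9430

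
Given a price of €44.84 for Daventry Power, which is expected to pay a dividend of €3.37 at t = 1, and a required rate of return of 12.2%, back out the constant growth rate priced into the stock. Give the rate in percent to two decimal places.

4.68%

From P₀ = D₁/(r − g), the implied growth is g = r − D₁/P₀.
g = 0.122 − 3.37/44.84 = 0.122 − 0.07516 = 0.04684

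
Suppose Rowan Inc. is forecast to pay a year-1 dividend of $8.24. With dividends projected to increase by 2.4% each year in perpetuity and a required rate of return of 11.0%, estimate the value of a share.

Gordon growth model: P₀ = D₁/(r − g), with D₁ = 8.24 given directly.
P₀ = 8.2400 / (0.11 − 0.024) = 8.2400 / 0.086 = 95.8140

$95.81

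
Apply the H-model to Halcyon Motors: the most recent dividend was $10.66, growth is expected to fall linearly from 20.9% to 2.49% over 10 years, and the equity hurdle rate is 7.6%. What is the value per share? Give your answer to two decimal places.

$405.83

H-model: P₀ = D₀[(1+g_L) + H(g_S−g_L)]/(r−g_L), with H = 10/2 = 5.
P₀ = 10.66 × [(1+0.0249) + 5×(0.209−0.0249)] / (0.076−0.0249)
   = 10.66 × 1.9454 / 0.0511 = 405.8310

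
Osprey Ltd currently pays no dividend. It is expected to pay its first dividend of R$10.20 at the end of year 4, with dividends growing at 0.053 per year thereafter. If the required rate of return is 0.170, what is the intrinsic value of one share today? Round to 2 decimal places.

R$54.43

Deferred-dividend DDM. At t=3 the remaining stream is a growing perpetuity with first payment D_4 = 10.20.
V_3 = D_4/(r−g) = 10.20/(0.17−0.053) = 87.1795
P₀ = V_3/(1+r)^3 = 87.1795/(1+0.17)^3 = 54.4323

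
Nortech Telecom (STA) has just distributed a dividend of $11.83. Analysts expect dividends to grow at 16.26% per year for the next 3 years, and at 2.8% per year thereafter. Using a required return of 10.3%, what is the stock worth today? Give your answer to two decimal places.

Two-stage DDM. Project D₁…D_3 at 0.1626, terminal growth 0.028, discount at r = 0.103.
D_1 = 13.7536
D_2 = 15.9899
D_3 = 18.5898
Terminal value at t=3: TV = D_4/(r−g) = 19.1104/(0.103−0.028) = 254.8048
P₀ = 13.7536/(1+0.103)^1 + 15.9899/(1+0.103)^2 + 18.5898/(1+0.103)^3 + 254.8048/(1+0.103)^3 = 229.3462

$229.35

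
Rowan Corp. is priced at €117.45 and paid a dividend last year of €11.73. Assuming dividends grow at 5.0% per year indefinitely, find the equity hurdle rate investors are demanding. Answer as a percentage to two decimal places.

Rearranging the constant-growth DDM: r = D₁/P₀ + g.
D₁ = 11.73 × (1 + 0.05) = 12.3165.
r = 12.3165 / 117.45 + 0.05 = 0.10487 + 0.05 = 0.15487

15.49%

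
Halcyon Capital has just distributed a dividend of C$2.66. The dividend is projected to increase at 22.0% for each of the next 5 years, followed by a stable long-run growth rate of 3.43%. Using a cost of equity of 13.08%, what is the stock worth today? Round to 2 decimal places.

Two-stage DDM. Project D₁…D_5 at 0.22, terminal growth 0.0343, discount at r = 0.1308.
D_1 = 3.2452
D_2 = 3.9591
D_3 = 4.8302
D_4 = 5.8928
D_5 = 7.1892
Terminal value at t=5: TV = D_6/(r−g) = 7.4358/(0.1308−0.0343) = 77.0549
P₀ = 3.2452/(1+0.1308)^1 + 3.9591/(1+0.1308)^2 + 4.8302/(1+0.1308)^3 + 5.8928/(1+0.1308)^4 + 7.1892/(1+0.1308)^5 + 77.0549/(1+0.1308)^5 = 58.4732

C$58.47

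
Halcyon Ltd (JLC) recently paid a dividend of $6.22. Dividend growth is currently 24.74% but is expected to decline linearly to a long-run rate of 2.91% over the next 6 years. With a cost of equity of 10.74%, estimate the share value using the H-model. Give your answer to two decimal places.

$133.77

H-model: P₀ = D₀[(1+g_L) + H(g_S−g_L)]/(r−g_L), with H = 6/2 = 3.
P₀ = 6.22 × [(1+0.0291) + 3×(0.2474−0.0291)] / (0.1074−0.0291)
   = 6.22 × 1.6840 / 0.0783 = 133.7737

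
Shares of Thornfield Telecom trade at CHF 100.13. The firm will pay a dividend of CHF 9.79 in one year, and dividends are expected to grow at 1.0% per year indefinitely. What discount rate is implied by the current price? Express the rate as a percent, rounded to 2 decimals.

10.78%

Rearranging the constant-growth DDM: r = D₁/P₀ + g.
r = 9.7900 / 100.13 + 0.01 = 0.09777 + 0.01 = 0.10777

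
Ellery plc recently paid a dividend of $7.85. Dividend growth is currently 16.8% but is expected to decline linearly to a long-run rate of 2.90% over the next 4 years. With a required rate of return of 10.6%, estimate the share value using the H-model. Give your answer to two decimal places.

$133.25

H-model: P₀ = D₀[(1+g_L) + H(g_S−g_L)]/(r−g_L), with H = 4/2 = 2.
P₀ = 7.85 × [(1+0.029) + 2×(0.168−0.029)] / (0.106−0.029)
   = 7.85 × 1.3070 / 0.077 = 133.2461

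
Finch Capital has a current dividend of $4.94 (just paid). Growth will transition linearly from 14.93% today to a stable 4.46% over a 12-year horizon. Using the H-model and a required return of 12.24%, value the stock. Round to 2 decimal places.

$106.22

H-model: P₀ = D₀[(1+g_L) + H(g_S−g_L)]/(r−g_L), with H = 12/2 = 6.
P₀ = 4.94 × [(1+0.0446) + 6×(0.1493−0.0446)] / (0.1224−0.0446)
   = 4.94 × 1.6728 / 0.0778 = 106.2163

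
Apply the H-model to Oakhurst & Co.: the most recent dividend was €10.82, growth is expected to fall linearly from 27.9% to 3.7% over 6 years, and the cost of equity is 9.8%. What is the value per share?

€312.72

H-model: P₀ = D₀[(1+g_L) + H(g_S−g_L)]/(r−g_L), with H = 6/2 = 3.
P₀ = 10.82 × [(1+0.037) + 3×(0.279−0.037)] / (0.098−0.037)
   = 10.82 × 1.7630 / 0.061 = 312.7157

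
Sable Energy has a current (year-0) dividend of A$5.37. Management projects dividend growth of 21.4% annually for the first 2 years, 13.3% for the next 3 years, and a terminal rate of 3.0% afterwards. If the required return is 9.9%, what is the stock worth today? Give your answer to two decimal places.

A$140.56

Three-stage DDM. Project D₁…D_5; terminal Gordon value at t=5 with g = 0.03; discount at r = 0.099.
D_1 = 6.5192
D_2 = 7.9143
D_3 = 8.9669
D_4 = 10.1595
D_5 = 11.5107
TV_5 = 11.8560/(0.099−0.03) = 171.8263
P₀ = Σ Dₜ/(1+r)ᵗ + TV_5/(1+r)^5 = 140.5609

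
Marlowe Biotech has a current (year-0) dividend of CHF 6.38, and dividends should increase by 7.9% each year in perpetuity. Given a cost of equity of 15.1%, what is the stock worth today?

Gordon growth model: P₀ = D₁/(r − g). D₁ = 6.38 × (1 + 0.079) = 6.8840.
P₀ = 6.8840 / (0.151 − 0.079) = 6.8840 / 0.072 = 95.6114

CHF 95.61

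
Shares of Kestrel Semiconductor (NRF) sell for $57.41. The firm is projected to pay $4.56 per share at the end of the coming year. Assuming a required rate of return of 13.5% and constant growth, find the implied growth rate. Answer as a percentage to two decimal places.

5.56%

From P₀ = D₁/(r − g), the implied growth is g = r − D₁/P₀.
g = 0.135 − 4.56/57.41 = 0.135 − 0.07943 = 0.05557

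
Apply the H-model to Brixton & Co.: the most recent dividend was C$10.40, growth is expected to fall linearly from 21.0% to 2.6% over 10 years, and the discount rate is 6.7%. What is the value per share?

H-model: P₀ = D₀[(1+g_L) + H(g_S−g_L)]/(r−g_L), with H = 10/2 = 5.
P₀ = 10.40 × [(1+0.026) + 5×(0.21−0.026)] / (0.067−0.026)
   = 10.40 × 1.9460 / 0.041 = 493.6195

C$493.62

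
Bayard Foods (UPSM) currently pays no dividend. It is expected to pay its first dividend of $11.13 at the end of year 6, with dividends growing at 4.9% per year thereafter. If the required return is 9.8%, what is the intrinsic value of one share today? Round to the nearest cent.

$142.33

Deferred-dividend DDM. At t=5 the remaining stream is a growing perpetuity with first payment D_6 = 11.13.
V_5 = D_6/(r−g) = 11.13/(0.098−0.049) = 227.1429
P₀ = V_5/(1+r)^5 = 227.1429/(1+0.098)^5 = 142.3270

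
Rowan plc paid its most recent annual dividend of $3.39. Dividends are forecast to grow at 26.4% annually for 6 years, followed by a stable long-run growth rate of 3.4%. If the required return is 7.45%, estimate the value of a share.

Two-stage DDM. Project D₁…D_6 at 0.264, terminal growth 0.034, discount at r = 0.0745.
D_1 = 4.2850
D_2 = 5.4162
D_3 = 6.8461
D_4 = 8.6534
D_5 = 10.9379
D_6 = 13.8255
Terminal value at t=6: TV = D_7/(r−g) = 14.2956/(0.0745−0.034) = 352.9780
P₀ = 4.2850/(1+0.0745)^1 + 5.4162/(1+0.0745)^2 + 6.8461/(1+0.0745)^3 + 8.6534/(1+0.0745)^4 + 10.9379/(1+0.0745)^5 + 13.8255/(1+0.0745)^6 + 352.9780/(1+0.0745)^6 = 266.6649

$266.66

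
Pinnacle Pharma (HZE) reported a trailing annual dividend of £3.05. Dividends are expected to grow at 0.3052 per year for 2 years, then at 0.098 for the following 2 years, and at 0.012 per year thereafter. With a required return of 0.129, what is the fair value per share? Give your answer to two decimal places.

Three-stage DDM. Project D₁…D_4; terminal Gordon value at t=4 with g = 0.012; discount at r = 0.129.
D_1 = 3.9809
D_2 = 5.1958
D_3 = 5.7050
D_4 = 6.2641
TV_4 = 6.3393/(0.129−0.012) = 54.1818
P₀ = Σ Dₜ/(1+r)ᵗ + TV_4/(1+r)^4 = 48.7708

£48.77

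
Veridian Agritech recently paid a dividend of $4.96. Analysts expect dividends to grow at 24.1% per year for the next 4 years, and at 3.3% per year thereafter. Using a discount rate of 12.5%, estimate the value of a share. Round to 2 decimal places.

$107.97

Two-stage DDM. Project D₁…D_4 at 0.241, terminal growth 0.033, discount at r = 0.125.
D_1 = 6.1554
D_2 = 7.6388
D_3 = 9.4798
D_4 = 11.7644
Terminal value at t=4: TV = D_5/(r−g) = 12.1526/(0.125−0.033) = 132.0935
P₀ = 6.1554/(1+0.125)^1 + 7.6388/(1+0.125)^2 + 9.4798/(1+0.125)^3 + 11.7644/(1+0.125)^4 + 132.0935/(1+0.125)^4 = 107.9747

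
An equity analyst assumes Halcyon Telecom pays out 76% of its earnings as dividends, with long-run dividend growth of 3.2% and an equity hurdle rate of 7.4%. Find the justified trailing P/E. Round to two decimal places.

18.67

Justified trailing P/E = b(1+g)/(r−g) = 0.76×(1+0.032)/(0.074−0.032) = 18.6743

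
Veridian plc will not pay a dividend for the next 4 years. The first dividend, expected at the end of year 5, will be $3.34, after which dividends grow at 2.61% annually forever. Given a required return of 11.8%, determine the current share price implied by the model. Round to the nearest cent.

$23.26

Deferred-dividend DDM. At t=4 the remaining stream is a growing perpetuity with first payment D_5 = 3.34.
V_4 = D_5/(r−g) = 3.34/(0.118−0.0261) = 36.3439
P₀ = V_4/(1+r)^4 = 36.3439/(1+0.118)^4 = 23.2629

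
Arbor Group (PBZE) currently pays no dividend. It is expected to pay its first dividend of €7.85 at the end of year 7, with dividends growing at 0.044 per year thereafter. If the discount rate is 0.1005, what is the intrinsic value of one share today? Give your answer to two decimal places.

€78.21

Deferred-dividend DDM. At t=6 the remaining stream is a growing perpetuity with first payment D_7 = 7.85.
V_6 = D_7/(r−g) = 7.85/(0.1005−0.044) = 138.9381
P₀ = V_6/(1+r)^6 = 138.9381/(1+0.1005)^6 = 78.2134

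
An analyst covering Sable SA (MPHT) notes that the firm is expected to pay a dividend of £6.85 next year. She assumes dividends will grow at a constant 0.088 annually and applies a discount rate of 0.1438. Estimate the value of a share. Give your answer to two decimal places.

Gordon growth model: P₀ = D₁/(r − g), with D₁ = 6.85 given directly.
P₀ = 6.8500 / (0.1438 − 0.088) = 6.8500 / 0.0558 = 122.7599

£122.76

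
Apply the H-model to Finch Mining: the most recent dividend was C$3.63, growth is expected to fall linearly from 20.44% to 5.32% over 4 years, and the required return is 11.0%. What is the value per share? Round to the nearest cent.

H-model: P₀ = D₀[(1+g_L) + H(g_S−g_L)]/(r−g_L), with H = 4/2 = 2.
P₀ = 3.63 × [(1+0.0532) + 2×(0.2044−0.0532)] / (0.11−0.0532)
   = 3.63 × 1.3556 / 0.0568 = 86.6343

C$86.63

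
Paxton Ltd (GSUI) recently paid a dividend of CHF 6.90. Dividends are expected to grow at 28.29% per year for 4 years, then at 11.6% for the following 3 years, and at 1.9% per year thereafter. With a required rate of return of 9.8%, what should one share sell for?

Three-stage DDM. Project D₁…D_7; terminal Gordon value at t=7 with g = 0.019; discount at r = 0.098.
D_1 = 8.8520
D_2 = 11.3562
D_3 = 14.5689
D_4 = 18.6905
D_5 = 20.8586
D_6 = 23.2782
D_7 = 25.9784
TV_7 = 26.4720/(0.098−0.019) = 335.0889
P₀ = Σ Dₜ/(1+r)ᵗ + TV_7/(1+r)^7 = 255.3605

CHF 255.36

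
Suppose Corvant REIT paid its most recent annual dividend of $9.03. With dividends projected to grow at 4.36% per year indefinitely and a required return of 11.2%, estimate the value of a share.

$137.77

Gordon growth model: P₀ = D₁/(r − g). D₁ = 9.03 × (1 + 0.0436) = 9.4237.
P₀ = 9.4237 / (0.112 − 0.0436) = 9.4237 / 0.0684 = 137.7735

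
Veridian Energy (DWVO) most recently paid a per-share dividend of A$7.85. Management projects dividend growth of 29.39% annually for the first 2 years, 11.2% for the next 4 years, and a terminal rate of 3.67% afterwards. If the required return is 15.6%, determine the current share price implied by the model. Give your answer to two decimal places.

Three-stage DDM. Project D₁…D_6; terminal Gordon value at t=6 with g = 0.0367; discount at r = 0.156.
D_1 = 10.1571
D_2 = 13.1423
D_3 = 14.6142
D_4 = 16.2510
D_5 = 18.0711
D_6 = 20.0951
TV_6 = 20.8326/(0.156−0.0367) = 174.6236
P₀ = Σ Dₜ/(1+r)ᵗ + TV_6/(1+r)^6 = 127.5297

A$127.53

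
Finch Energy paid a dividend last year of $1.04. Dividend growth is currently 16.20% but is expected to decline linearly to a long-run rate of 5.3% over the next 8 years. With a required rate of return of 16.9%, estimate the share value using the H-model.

$13.35

H-model: P₀ = D₀[(1+g_L) + H(g_S−g_L)]/(r−g_L), with H = 8/2 = 4.
P₀ = 1.04 × [(1+0.053) + 4×(0.162−0.053)] / (0.169−0.053)
   = 1.04 × 1.4890 / 0.116 = 13.3497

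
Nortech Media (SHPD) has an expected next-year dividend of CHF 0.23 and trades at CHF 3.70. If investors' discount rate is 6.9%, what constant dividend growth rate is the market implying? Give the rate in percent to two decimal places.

0.68%

From P₀ = D₁/(r − g), the implied growth is g = r − D₁/P₀.
g = 0.069 − 0.23/3.70 = 0.069 − 0.06216 = 0.00684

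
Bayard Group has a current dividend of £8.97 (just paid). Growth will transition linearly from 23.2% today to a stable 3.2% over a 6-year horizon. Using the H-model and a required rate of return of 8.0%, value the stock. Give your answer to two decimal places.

£304.98

H-model: P₀ = D₀[(1+g_L) + H(g_S−g_L)]/(r−g_L), with H = 6/2 = 3.
P₀ = 8.97 × [(1+0.032) + 3×(0.232−0.032)] / (0.08−0.032)
   = 8.97 × 1.6320 / 0.048 = 304.9800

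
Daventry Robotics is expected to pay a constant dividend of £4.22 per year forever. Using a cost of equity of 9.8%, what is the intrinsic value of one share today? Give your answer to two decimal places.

£43.06

Zero-growth DDM (perpetuity): P₀ = D/r = 4.22 / 0.098 = 43.0612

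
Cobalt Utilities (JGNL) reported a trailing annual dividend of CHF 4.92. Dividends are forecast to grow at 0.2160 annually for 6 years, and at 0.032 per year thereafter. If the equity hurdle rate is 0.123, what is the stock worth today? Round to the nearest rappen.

CHF 129.29

Two-stage DDM. Project D₁…D_6 at 0.216, terminal growth 0.032, discount at r = 0.123.
D_1 = 5.9827
D_2 = 7.2750
D_3 = 8.8464
D_4 = 10.7572
D_5 = 13.0808
D_6 = 15.9062
Terminal value at t=6: TV = D_7/(r−g) = 16.4152/(0.123−0.032) = 180.3868
P₀ = 5.9827/(1+0.123)^1 + 7.2750/(1+0.123)^2 + 8.8464/(1+0.123)^3 + 10.7572/(1+0.123)^4 + 13.0808/(1+0.123)^5 + 15.9062/(1+0.123)^6 + 180.3868/(1+0.123)^6 = 129.2946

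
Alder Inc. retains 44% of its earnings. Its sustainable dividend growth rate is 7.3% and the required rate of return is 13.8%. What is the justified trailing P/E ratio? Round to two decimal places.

9.24

Payout ratio b = 1 − 0.44 = 0.56.
Justified trailing P/E = b(1+g)/(r−g) = 0.56×(1+0.073)/(0.138−0.073) = 9.2443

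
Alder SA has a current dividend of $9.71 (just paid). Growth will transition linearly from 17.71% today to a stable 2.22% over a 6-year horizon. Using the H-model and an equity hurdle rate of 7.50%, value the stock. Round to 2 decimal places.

$273.44

H-model: P₀ = D₀[(1+g_L) + H(g_S−g_L)]/(r−g_L), with H = 6/2 = 3.
P₀ = 9.71 × [(1+0.0222) + 3×(0.1771−0.0222)] / (0.075−0.0222)
   = 9.71 × 1.4869 / 0.0528 = 273.4432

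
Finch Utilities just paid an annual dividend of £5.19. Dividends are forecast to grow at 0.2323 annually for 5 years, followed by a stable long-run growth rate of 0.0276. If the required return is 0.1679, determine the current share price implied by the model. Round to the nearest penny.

Two-stage DDM. Project D₁…D_5 at 0.2323, terminal growth 0.0276, discount at r = 0.1679.
D_1 = 6.3956
D_2 = 7.8813
D_3 = 9.7122
D_4 = 11.9683
D_5 = 14.7486
Terminal value at t=5: TV = D_6/(r−g) = 15.1556/(0.1679−0.0276) = 108.0229
P₀ = 6.3956/(1+0.1679)^1 + 7.8813/(1+0.1679)^2 + 9.7122/(1+0.1679)^3 + 11.9683/(1+0.1679)^4 + 14.7486/(1+0.1679)^5 + 108.0229/(1+0.1679)^5 = 80.2868

£80.29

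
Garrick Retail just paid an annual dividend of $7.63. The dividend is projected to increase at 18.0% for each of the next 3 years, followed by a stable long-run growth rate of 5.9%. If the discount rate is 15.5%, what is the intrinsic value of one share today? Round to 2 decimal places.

Two-stage DDM. Project D₁…D_3 at 0.18, terminal growth 0.059, discount at r = 0.155.
D_1 = 9.0034
D_2 = 10.6240
D_3 = 12.5363
Terminal value at t=3: TV = D_4/(r−g) = 13.2760/(0.155−0.059) = 138.2914
P₀ = 9.0034/(1+0.155)^1 + 10.6240/(1+0.155)^2 + 12.5363/(1+0.155)^3 + 138.2914/(1+0.155)^3 = 113.6484

$113.65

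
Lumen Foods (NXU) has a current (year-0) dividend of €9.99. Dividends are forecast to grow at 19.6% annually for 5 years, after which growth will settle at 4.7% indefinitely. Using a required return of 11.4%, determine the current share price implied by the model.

Two-stage DDM. Project D₁…D_5 at 0.196, terminal growth 0.047, discount at r = 0.114.
D_1 = 11.9480
D_2 = 14.2899
D_3 = 17.0907
D_4 = 20.4404
D_5 = 24.4468
Terminal value at t=5: TV = D_6/(r−g) = 25.5958/(0.114−0.047) = 382.0263
P₀ = 11.9480/(1+0.114)^1 + 14.2899/(1+0.114)^2 + 17.0907/(1+0.114)^3 + 20.4404/(1+0.114)^4 + 24.4468/(1+0.114)^5 + 382.0263/(1+0.114)^5 = 284.7972

€284.80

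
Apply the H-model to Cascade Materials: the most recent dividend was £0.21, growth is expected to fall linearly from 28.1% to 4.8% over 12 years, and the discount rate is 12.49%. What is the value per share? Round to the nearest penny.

£6.68

H-model: P₀ = D₀[(1+g_L) + H(g_S−g_L)]/(r−g_L), with H = 12/2 = 6.
P₀ = 0.21 × [(1+0.048) + 6×(0.281−0.048)] / (0.1249−0.048)
   = 0.21 × 2.4460 / 0.0769 = 6.6796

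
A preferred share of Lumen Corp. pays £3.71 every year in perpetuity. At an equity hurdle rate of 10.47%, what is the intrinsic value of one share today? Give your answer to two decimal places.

£35.43

Zero-growth DDM (perpetuity): P₀ = D/r = 3.71 / 0.1047 = 35.4346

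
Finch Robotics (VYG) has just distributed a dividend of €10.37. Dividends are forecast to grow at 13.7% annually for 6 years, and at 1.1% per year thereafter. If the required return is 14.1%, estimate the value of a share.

€140.43

Two-stage DDM. Project D₁…D_6 at 0.137, terminal growth 0.011, discount at r = 0.141.
D_1 = 11.7907
D_2 = 13.4060
D_3 = 15.2426
D_4 = 17.3309
D_5 = 19.7052
D_6 = 22.4048
Terminal value at t=6: TV = D_7/(r−g) = 22.6513/(0.141−0.011) = 174.2406
P₀ = 11.7907/(1+0.141)^1 + 13.4060/(1+0.141)^2 + 15.2426/(1+0.141)^3 + 17.3309/(1+0.141)^4 + 19.7052/(1+0.141)^5 + 22.4048/(1+0.141)^6 + 174.2406/(1+0.141)^6 = 140.4262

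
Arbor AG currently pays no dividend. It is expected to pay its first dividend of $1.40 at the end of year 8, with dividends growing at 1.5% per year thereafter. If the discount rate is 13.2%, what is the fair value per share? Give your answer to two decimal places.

$5.02

Deferred-dividend DDM. At t=7 the remaining stream is a growing perpetuity with first payment D_8 = 1.40.
V_7 = D_8/(r−g) = 1.40/(0.132−0.015) = 11.9658
P₀ = V_7/(1+r)^7 = 11.9658/(1+0.132)^7 = 5.0236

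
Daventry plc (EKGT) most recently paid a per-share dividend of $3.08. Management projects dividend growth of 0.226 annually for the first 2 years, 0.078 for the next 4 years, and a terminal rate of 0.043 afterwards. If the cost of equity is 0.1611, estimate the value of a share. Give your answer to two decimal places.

$40.67

Three-stage DDM. Project D₁…D_6; terminal Gordon value at t=6 with g = 0.043; discount at r = 0.1611.
D_1 = 3.7761
D_2 = 4.6295
D_3 = 4.9906
D_4 = 5.3798
D_5 = 5.7995
D_6 = 6.2518
TV_6 = 6.5207/(0.1611−0.043) = 55.2130
P₀ = Σ Dₜ/(1+r)ᵗ + TV_6/(1+r)^6 = 40.6671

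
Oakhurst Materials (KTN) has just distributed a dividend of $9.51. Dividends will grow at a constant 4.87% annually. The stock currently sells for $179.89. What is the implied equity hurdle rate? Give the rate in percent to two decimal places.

10.41%

Rearranging the constant-growth DDM: r = D₁/P₀ + g.
D₁ = 9.51 × (1 + 0.0487) = 9.9731.
r = 9.9731 / 179.89 + 0.0487 = 0.05544 + 0.0487 = 0.10414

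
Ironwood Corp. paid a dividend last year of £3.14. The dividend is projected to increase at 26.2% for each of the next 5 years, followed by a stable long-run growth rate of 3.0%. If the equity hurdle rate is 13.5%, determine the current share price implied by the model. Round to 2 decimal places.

Two-stage DDM. Project D₁…D_5 at 0.262, terminal growth 0.03, discount at r = 0.135.
D_1 = 3.9627
D_2 = 5.0009
D_3 = 6.3111
D_4 = 7.9647
D_5 = 10.0514
Terminal value at t=5: TV = D_6/(r−g) = 10.3529/(0.135−0.03) = 98.5994
P₀ = 3.9627/(1+0.135)^1 + 5.0009/(1+0.135)^2 + 6.3111/(1+0.135)^3 + 7.9647/(1+0.135)^4 + 10.0514/(1+0.135)^5 + 98.5994/(1+0.135)^5 = 74.1729

£74.17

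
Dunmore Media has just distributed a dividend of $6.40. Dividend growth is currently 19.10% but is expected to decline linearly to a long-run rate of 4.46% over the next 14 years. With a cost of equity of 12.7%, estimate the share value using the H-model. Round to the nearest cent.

$160.73

H-model: P₀ = D₀[(1+g_L) + H(g_S−g_L)]/(r−g_L), with H = 14/2 = 7.
P₀ = 6.40 × [(1+0.0446) + 7×(0.191−0.0446)] / (0.127−0.0446)
   = 6.40 × 2.0694 / 0.0824 = 160.7301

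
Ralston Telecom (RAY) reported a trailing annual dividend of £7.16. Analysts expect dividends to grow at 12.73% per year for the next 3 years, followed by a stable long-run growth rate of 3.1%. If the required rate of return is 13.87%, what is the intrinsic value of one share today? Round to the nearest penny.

Two-stage DDM. Project D₁…D_3 at 0.1273, terminal growth 0.031, discount at r = 0.1387.
D_1 = 8.0715
D_2 = 9.0990
D_3 = 10.2573
Terminal value at t=3: TV = D_4/(r−g) = 10.5752/(0.1387−0.031) = 98.1916
P₀ = 8.0715/(1+0.1387)^1 + 9.0990/(1+0.1387)^2 + 10.2573/(1+0.1387)^3 + 98.1916/(1+0.1387)^3 = 87.5566

£87.56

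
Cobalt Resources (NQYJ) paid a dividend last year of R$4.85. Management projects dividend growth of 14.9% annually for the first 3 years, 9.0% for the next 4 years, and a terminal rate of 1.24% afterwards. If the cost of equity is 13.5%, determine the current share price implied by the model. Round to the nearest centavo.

R$68.46

Three-stage DDM. Project D₁…D_7; terminal Gordon value at t=7 with g = 0.0124; discount at r = 0.135.
D_1 = 5.5726
D_2 = 6.4030
D_3 = 7.3570
D_4 = 8.0191
D_5 = 8.7409
D_6 = 9.5276
D_7 = 10.3850
TV_7 = 10.5138/(0.135−0.0124) = 85.7570
P₀ = Σ Dₜ/(1+r)ᵗ + TV_7/(1+r)^7 = 68.4639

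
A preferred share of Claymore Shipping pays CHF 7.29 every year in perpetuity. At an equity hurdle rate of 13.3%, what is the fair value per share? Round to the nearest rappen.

CHF 54.81

Zero-growth DDM (perpetuity): P₀ = D/r = 7.29 / 0.133 = 54.8120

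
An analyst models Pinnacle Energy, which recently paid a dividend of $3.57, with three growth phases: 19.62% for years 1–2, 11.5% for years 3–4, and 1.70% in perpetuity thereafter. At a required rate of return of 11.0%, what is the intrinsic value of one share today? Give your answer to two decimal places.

Three-stage DDM. Project D₁…D_4; terminal Gordon value at t=4 with g = 0.017; discount at r = 0.11.
D_1 = 4.2704
D_2 = 5.1083
D_3 = 5.6957
D_4 = 6.3508
TV_4 = 6.4587/(0.11−0.017) = 69.4486
P₀ = Σ Dₜ/(1+r)ᵗ + TV_4/(1+r)^4 = 62.0893

$62.09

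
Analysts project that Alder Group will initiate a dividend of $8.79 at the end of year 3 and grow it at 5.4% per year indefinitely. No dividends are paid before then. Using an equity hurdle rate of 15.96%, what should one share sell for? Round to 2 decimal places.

Deferred-dividend DDM. At t=2 the remaining stream is a growing perpetuity with first payment D_3 = 8.79.
V_2 = D_3/(r−g) = 8.79/(0.1596−0.054) = 83.2386
P₀ = V_2/(1+r)^2 = 83.2386/(1+0.1596)^2 = 61.9026

$61.90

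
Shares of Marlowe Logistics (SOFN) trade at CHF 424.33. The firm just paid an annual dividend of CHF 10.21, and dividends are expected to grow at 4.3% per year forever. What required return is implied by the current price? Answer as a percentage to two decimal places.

Rearranging the constant-growth DDM: r = D₁/P₀ + g.
D₁ = 10.21 × (1 + 0.043) = 10.6490.
r = 10.6490 / 424.33 + 0.043 = 0.02510 + 0.043 = 0.06810

6.81%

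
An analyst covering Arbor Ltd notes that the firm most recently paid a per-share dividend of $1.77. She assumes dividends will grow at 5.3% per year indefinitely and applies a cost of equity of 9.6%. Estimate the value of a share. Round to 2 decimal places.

Gordon growth model: P₀ = D₁/(r − g). D₁ = 1.77 × (1 + 0.053) = 1.8638.
P₀ = 1.8638 / (0.096 − 0.053) = 1.8638 / 0.043 = 43.3444

$43.34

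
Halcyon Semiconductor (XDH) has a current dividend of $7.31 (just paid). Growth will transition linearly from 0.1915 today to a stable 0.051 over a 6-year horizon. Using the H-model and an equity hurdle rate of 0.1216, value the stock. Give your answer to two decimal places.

H-model: P₀ = D₀[(1+g_L) + H(g_S−g_L)]/(r−g_L), with H = 6/2 = 3.
P₀ = 7.31 × [(1+0.051) + 3×(0.1915−0.051)] / (0.1216−0.051)
   = 7.31 × 1.4725 / 0.0706 = 152.4642

$152.46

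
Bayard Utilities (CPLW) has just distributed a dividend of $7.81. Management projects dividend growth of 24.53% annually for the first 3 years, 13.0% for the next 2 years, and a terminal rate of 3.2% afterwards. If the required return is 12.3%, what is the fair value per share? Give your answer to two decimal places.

Three-stage DDM. Project D₁…D_5; terminal Gordon value at t=5 with g = 0.032; discount at r = 0.123.
D_1 = 9.7258
D_2 = 12.1115
D_3 = 15.0825
D_4 = 17.0432
D_5 = 19.2588
TV_5 = 19.8751/(0.123−0.032) = 218.4078
P₀ = Σ Dₜ/(1+r)ᵗ + TV_5/(1+r)^5 = 172.6966

$172.70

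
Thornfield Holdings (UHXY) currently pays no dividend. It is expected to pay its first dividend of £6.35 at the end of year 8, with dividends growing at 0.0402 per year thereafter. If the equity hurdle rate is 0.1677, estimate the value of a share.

£16.82

Deferred-dividend DDM. At t=7 the remaining stream is a growing perpetuity with first payment D_8 = 6.35.
V_7 = D_8/(r−g) = 6.35/(0.1677−0.0402) = 49.8039
P₀ = V_7/(1+r)^7 = 49.8039/(1+0.1677)^7 = 16.8246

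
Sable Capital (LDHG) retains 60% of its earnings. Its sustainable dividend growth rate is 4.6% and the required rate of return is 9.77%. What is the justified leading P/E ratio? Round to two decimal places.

Payout ratio b = 1 − 0.60 = 0.40.
Justified leading P/E = b/(r−g) = 0.40/(0.0977−0.046) = 7.7369

7.74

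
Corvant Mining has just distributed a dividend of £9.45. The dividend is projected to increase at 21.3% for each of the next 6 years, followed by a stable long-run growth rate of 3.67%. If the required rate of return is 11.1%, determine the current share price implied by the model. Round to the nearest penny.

£301.32

Two-stage DDM. Project D₁…D_6 at 0.213, terminal growth 0.0367, discount at r = 0.111.
D_1 = 11.4628
D_2 = 13.9044
D_3 = 16.8661
D_4 = 20.4586
D_5 = 24.8162
D_6 = 30.1021
Terminal value at t=6: TV = D_7/(r−g) = 31.2068/(0.111−0.0367) = 420.0112
P₀ = 11.4628/(1+0.111)^1 + 13.9044/(1+0.111)^2 + 16.8661/(1+0.111)^3 + 20.4586/(1+0.111)^4 + 24.8162/(1+0.111)^5 + 30.1021/(1+0.111)^6 + 420.0112/(1+0.111)^6 = 301.3230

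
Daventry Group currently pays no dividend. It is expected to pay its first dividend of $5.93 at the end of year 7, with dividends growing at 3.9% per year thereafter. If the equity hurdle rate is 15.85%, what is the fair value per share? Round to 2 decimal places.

$20.53

Deferred-dividend DDM. At t=6 the remaining stream is a growing perpetuity with first payment D_7 = 5.93.
V_6 = D_7/(r−g) = 5.93/(0.1585−0.039) = 49.6234
P₀ = V_6/(1+r)^6 = 49.6234/(1+0.1585)^6 = 20.5263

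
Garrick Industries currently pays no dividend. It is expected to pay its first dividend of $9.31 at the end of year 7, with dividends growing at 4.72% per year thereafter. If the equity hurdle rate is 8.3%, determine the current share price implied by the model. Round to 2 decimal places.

Deferred-dividend DDM. At t=6 the remaining stream is a growing perpetuity with first payment D_7 = 9.31.
V_6 = D_7/(r−g) = 9.31/(0.083−0.0472) = 260.0559
P₀ = V_6/(1+r)^6 = 260.0559/(1+0.083)^6 = 161.1743

$161.17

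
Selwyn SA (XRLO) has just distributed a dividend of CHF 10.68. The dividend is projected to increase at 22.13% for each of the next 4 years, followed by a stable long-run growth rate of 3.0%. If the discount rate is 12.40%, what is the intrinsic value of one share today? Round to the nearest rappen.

CHF 215.92

Two-stage DDM. Project D₁…D_4 at 0.2213, terminal growth 0.03, discount at r = 0.124.
D_1 = 13.0435
D_2 = 15.9300
D_3 = 19.4553
D_4 = 23.7608
Terminal value at t=4: TV = D_5/(r−g) = 24.4736/(0.124−0.03) = 260.3575
P₀ = 13.0435/(1+0.124)^1 + 15.9300/(1+0.124)^2 + 19.4553/(1+0.124)^3 + 23.7608/(1+0.124)^4 + 260.3575/(1+0.124)^4 = 215.9199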